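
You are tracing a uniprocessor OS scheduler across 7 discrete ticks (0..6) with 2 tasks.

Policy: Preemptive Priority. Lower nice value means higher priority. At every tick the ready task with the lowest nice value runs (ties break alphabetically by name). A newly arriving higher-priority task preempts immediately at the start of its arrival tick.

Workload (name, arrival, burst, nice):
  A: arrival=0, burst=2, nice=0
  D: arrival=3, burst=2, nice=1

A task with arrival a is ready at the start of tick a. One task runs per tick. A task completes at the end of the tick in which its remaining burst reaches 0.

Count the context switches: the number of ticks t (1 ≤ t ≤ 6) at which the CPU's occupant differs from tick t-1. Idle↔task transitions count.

context switches = 3

t=0: ready={A} → run A
t=1: ready={A} → run A
t=2: (idle)
t=3: ready={D} → run D
t=4: ready={D} → run D
t=5: (idle)
t=6: (idle)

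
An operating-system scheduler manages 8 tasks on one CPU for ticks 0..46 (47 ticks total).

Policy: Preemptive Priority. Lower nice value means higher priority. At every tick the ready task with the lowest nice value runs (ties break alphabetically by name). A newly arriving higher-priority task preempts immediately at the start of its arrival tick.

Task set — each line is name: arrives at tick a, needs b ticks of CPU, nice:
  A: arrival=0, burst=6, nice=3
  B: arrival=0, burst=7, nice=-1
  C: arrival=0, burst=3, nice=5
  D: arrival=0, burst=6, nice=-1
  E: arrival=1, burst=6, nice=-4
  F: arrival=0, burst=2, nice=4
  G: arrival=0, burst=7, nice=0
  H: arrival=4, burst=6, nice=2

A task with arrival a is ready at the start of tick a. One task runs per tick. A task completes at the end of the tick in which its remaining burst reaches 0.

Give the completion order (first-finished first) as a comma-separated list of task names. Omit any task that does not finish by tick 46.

t=0: ready={A,B,C,D,F,G} → run B
t=1: ready={A,B,C,D,E,F,G} → run E
t=2: ready={A,B,C,D,E,F,G} → run E
t=3: ready={A,B,C,D,E,F,G} → run E
t=4: ready={A,B,C,D,E,F,G,H} → run E
t=5: ready={A,B,C,D,E,F,G,H} → run E
t=6: ready={A,B,C,D,E,F,G,H} → run E
t=7: ready={A,B,C,D,F,G,H} → run B
t=8: ready={A,B,C,D,F,G,H} → run B
t=9: ready={A,B,C,D,F,G,H} → run B
t=10: ready={A,B,C,D,F,G,H} → run B
t=11: ready={A,B,C,D,F,G,H} → run B
t=12: ready={A,B,C,D,F,G,H} → run B
t=13: ready={A,C,D,F,G,H} → run D
t=14: ready={A,C,D,F,G,H} → run D
t=15: ready={A,C,D,F,G,H} → run D
t=16: ready={A,C,D,F,G,H} → run D
t=17: ready={A,C,D,F,G,H} → run D
t=18: ready={A,C,D,F,G,H} → run D
t=19: ready={A,C,F,G,H} → run G
t=20: ready={A,C,F,G,H} → run G
t=21: ready={A,C,F,G,H} → run G
t=22: ready={A,C,F,G,H} → run G
t=23: ready={A,C,F,G,H} → run G
t=24: ready={A,C,F,G,H} → run G
t=25: ready={A,C,F,G,H} → run G
t=26: ready={A,C,F,H} → run H
t=27: ready={A,C,F,H} → run H
t=28: ready={A,C,F,H} → run H
t=29: ready={A,C,F,H} → run H
t=30: ready={A,C,F,H} → run H
t=31: ready={A,C,F,H} → run H
t=32: ready={A,C,F} → run A
t=33: ready={A,C,F} → run A
t=34: ready={A,C,F} → run A
t=35: ready={A,C,F} → run A
t=36: ready={A,C,F} → run A
t=37: ready={A,C,F} → run A
t=38: ready={C,F} → run F
t=39: ready={C,F} → run F
t=40: ready={C} → run C
t=41: ready={C} → run C
t=42: ready={C} → run C
t=43: (idle)
t=44: (idle)
t=45: (idle)
t=46: (idle)

completion order = E, B, D, G, H, A, F, C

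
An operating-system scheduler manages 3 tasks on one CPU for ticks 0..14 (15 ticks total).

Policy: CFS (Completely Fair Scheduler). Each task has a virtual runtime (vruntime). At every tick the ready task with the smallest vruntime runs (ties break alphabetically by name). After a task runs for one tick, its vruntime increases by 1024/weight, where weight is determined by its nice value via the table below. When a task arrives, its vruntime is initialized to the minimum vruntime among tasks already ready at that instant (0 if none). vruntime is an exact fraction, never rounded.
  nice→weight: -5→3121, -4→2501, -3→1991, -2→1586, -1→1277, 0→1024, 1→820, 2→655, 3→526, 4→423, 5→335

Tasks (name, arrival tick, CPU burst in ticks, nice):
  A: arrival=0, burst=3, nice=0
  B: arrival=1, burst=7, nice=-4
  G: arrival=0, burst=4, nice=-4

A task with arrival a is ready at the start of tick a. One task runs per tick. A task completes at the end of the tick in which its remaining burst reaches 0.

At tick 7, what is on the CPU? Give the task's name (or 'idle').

running at tick 7 = A

t=0: vr[A=0 G=0] → run A
t=1: vr[A=1 B=0 G=0] → run B
t=2: vr[A=1 B=1024/2501 G=0] → run G
t=3: vr[A=1 B=1024/2501 G=1024/2501] → run B
t=4: vr[A=1 B=2048/2501 G=1024/2501] → run G
t=5: vr[A=1 B=2048/2501 G=2048/2501] → run B
t=6: vr[A=1 B=3072/2501 G=2048/2501] → run G
t=7: vr[A=1 B=3072/2501 G=3072/2501] → run A
t=8: vr[A=2 B=3072/2501 G=3072/2501] → run B
t=9: vr[A=2 B=4096/2501 G=3072/2501] → run G
t=10: vr[A=2 B=4096/2501] → run B
t=11: vr[A=2 B=5120/2501] → run A
t=12: vr[B=5120/2501] → run B
t=13: vr[B=6144/2501] → run B
t=14: (idle)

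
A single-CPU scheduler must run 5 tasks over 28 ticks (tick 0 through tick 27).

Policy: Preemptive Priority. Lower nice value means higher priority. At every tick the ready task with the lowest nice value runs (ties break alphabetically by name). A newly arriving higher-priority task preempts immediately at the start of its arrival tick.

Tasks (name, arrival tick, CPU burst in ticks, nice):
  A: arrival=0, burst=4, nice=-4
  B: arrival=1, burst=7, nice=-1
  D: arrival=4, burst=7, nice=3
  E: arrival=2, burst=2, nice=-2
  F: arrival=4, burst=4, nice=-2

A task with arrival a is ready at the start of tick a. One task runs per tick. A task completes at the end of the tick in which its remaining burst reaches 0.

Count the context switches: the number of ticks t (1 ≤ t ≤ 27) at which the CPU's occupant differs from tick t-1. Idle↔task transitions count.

t=0: ready={A} → run A
t=1: ready={A,B} → run A
t=2: ready={A,B,E} → run A
t=3: ready={A,B,E} → run A
t=4: ready={B,D,E,F} → run E
t=5: ready={B,D,E,F} → run E
t=6: ready={B,D,F} → run F
t=7: ready={B,D,F} → run F
t=8: ready={B,D,F} → run F
t=9: ready={B,D,F} → run F
t=10: ready={B,D} → run B
t=11: ready={B,D} → run B
t=12: ready={B,D} → run B
t=13: ready={B,D} → run B
t=14: ready={B,D} → run B
t=15: ready={B,D} → run B
t=16: ready={B,D} → run B
t=17: ready={D} → run D
t=18: ready={D} → run D
t=19: ready={D} → run D
t=20: ready={D} → run D
t=21: ready={D} → run D
t=22: ready={D} → run D
t=23: ready={D} → run D
t=24: (idle)
t=25: (idle)
t=26: (idle)
t=27: (idle)

context switches = 5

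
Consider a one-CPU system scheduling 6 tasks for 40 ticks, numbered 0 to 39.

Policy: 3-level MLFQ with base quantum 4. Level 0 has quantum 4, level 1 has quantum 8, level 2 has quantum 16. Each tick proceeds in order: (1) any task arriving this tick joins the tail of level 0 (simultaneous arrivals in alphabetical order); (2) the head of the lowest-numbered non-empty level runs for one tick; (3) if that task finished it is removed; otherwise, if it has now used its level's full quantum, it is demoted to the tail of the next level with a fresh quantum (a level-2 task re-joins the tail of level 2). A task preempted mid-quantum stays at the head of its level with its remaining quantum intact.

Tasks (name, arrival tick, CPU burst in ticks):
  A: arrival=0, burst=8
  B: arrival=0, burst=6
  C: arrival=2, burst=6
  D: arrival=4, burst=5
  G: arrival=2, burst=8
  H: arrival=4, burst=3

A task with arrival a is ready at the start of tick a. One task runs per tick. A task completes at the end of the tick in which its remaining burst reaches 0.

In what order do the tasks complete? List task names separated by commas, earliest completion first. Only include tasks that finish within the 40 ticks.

completion order = H, A, B, C, G, D

t=0: L0/L1/L2 = AB/-/- → run A
t=1: L0/L1/L2 = AB/-/- → run A
t=2: L0/L1/L2 = ABCG/-/- → run A
t=3: L0/L1/L2 = ABCG/-/- → run A
t=4: L0/L1/L2 = BCGDH/A/- → run B
t=5: L0/L1/L2 = BCGDH/A/- → run B
t=6: L0/L1/L2 = BCGDH/A/- → run B
t=7: L0/L1/L2 = BCGDH/A/- → run B
t=8: L0/L1/L2 = CGDH/AB/- → run C
t=9: L0/L1/L2 = CGDH/AB/- → run C
t=10: L0/L1/L2 = CGDH/AB/- → run C
t=11: L0/L1/L2 = CGDH/AB/- → run C
t=12: L0/L1/L2 = GDH/ABC/- → run G
t=13: L0/L1/L2 = GDH/ABC/- → run G
t=14: L0/L1/L2 = GDH/ABC/- → run G
t=15: L0/L1/L2 = GDH/ABC/- → run G
t=16: L0/L1/L2 = DH/ABCG/- → run D
t=17: L0/L1/L2 = DH/ABCG/- → run D
t=18: L0/L1/L2 = DH/ABCG/- → run D
t=19: L0/L1/L2 = DH/ABCG/- → run D
t=20: L0/L1/L2 = H/ABCGD/- → run H
t=21: L0/L1/L2 = H/ABCGD/- → run H
t=22: L0/L1/L2 = H/ABCGD/- → run H
t=23: L0/L1/L2 = -/ABCGD/- → run A
t=24: L0/L1/L2 = -/ABCGD/- → run A
t=25: L0/L1/L2 = -/ABCGD/- → run A
t=26: L0/L1/L2 = -/ABCGD/- → run A
t=27: L0/L1/L2 = -/BCGD/- → run B
t=28: L0/L1/L2 = -/BCGD/- → run B
t=29: L0/L1/L2 = -/CGD/- → run C
t=30: L0/L1/L2 = -/CGD/- → run C
t=31: L0/L1/L2 = -/GD/- → run G
t=32: L0/L1/L2 = -/GD/- → run G
t=33: L0/L1/L2 = -/GD/- → run G
t=34: L0/L1/L2 = -/GD/- → run G
t=35: L0/L1/L2 = -/D/- → run D
t=36: (idle)
t=37: (idle)
t=38: (idle)
t=39: (idle)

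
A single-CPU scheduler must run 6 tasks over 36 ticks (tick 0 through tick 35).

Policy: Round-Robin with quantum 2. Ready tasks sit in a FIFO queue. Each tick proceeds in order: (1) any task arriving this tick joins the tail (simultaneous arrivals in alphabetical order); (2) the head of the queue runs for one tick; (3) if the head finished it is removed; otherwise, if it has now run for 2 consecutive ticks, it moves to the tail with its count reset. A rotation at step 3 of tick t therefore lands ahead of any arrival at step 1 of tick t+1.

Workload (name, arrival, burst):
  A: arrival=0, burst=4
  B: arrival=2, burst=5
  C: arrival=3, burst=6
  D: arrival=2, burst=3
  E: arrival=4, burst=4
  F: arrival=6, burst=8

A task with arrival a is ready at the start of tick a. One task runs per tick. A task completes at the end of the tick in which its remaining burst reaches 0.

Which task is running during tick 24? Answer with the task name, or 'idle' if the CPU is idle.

t=0: queue=[A] q_used=0 → run A
t=1: queue=[A] q_used=1 → run A
t=2: queue=[A,B,D] q_used=0 → run A
t=3: queue=[A,B,D,C] q_used=1 → run A
t=4: queue=[B,D,C,E] q_used=0 → run B
t=5: queue=[B,D,C,E] q_used=1 → run B
t=6: queue=[D,C,E,B,F] q_used=0 → run D
t=7: queue=[D,C,E,B,F] q_used=1 → run D
t=8: queue=[C,E,B,F,D] q_used=0 → run C
t=9: queue=[C,E,B,F,D] q_used=1 → run C
t=10: queue=[E,B,F,D,C] q_used=0 → run E
t=11: queue=[E,B,F,D,C] q_used=1 → run E
t=12: queue=[B,F,D,C,E] q_used=0 → run B
t=13: queue=[B,F,D,C,E] q_used=1 → run B
t=14: queue=[F,D,C,E,B] q_used=0 → run F
t=15: queue=[F,D,C,E,B] q_used=1 → run F
t=16: queue=[D,C,E,B,F] q_used=0 → run D
t=17: queue=[C,E,B,F] q_used=0 → run C
t=18: queue=[C,E,B,F] q_used=1 → run C
t=19: queue=[E,B,F,C] q_used=0 → run E
t=20: queue=[E,B,F,C] q_used=1 → run E
t=21: queue=[B,F,C] q_used=0 → run B
t=22: queue=[F,C] q_used=0 → run F
t=23: queue=[F,C] q_used=1 → run F
t=24: queue=[C,F] q_used=0 → run C
t=25: queue=[C,F] q_used=1 → run C
t=26: queue=[F] q_used=0 → run F
t=27: queue=[F] q_used=1 → run F
t=28: queue=[F] q_used=0 → run F
t=29: queue=[F] q_used=1 → run F
t=30: (idle)
t=31: (idle)
t=32: (idle)
t=33: (idle)
t=34: (idle)
t=35: (idle)

running at tick 24 = C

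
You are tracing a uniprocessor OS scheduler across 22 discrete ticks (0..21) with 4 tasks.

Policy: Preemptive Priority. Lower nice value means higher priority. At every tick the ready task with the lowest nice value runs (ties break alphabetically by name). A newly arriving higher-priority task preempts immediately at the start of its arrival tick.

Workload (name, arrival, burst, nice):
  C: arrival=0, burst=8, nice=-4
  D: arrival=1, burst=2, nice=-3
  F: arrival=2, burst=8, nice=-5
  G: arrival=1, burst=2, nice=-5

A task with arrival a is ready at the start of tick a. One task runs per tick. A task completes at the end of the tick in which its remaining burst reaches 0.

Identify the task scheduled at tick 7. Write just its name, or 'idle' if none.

running at tick 7 = F

t=0: ready={C} → run C
t=1: ready={C,D,G} → run G
t=2: ready={C,D,F,G} → run F
t=3: ready={C,D,F,G} → run F
t=4: ready={C,D,F,G} → run F
t=5: ready={C,D,F,G} → run F
t=6: ready={C,D,F,G} → run F
t=7: ready={C,D,F,G} → run F
t=8: ready={C,D,F,G} → run F
t=9: ready={C,D,F,G} → run F
t=10: ready={C,D,G} → run G
t=11: ready={C,D} → run C
t=12: ready={C,D} → run C
t=13: ready={C,D} → run C
t=14: ready={C,D} → run C
t=15: ready={C,D} → run C
t=16: ready={C,D} → run C
t=17: ready={C,D} → run C
t=18: ready={D} → run D
t=19: ready={D} → run D
t=20: (idle)
t=21: (idle)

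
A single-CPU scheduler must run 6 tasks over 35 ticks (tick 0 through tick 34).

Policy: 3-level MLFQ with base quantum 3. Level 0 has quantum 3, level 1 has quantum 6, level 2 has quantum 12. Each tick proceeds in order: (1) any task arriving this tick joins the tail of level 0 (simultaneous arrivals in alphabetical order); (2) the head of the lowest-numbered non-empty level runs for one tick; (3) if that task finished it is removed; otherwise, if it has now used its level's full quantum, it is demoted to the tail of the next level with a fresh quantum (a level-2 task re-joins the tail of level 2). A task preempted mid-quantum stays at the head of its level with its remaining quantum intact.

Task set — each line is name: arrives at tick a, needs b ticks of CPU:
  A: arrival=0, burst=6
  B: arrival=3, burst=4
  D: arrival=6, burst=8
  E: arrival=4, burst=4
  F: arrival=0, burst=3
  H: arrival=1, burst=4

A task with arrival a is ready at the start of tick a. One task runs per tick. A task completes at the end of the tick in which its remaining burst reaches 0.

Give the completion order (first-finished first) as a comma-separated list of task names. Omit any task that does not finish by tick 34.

t=0: L0/L1/L2 = AF/-/- → run A
t=1: L0/L1/L2 = AFH/-/- → run A
t=2: L0/L1/L2 = AFH/-/- → run A
t=3: L0/L1/L2 = FHB/A/- → run F
t=4: L0/L1/L2 = FHBE/A/- → run F
t=5: L0/L1/L2 = FHBE/A/- → run F
t=6: L0/L1/L2 = HBED/A/- → run H
t=7: L0/L1/L2 = HBED/A/- → run H
t=8: L0/L1/L2 = HBED/A/- → run H
t=9: L0/L1/L2 = BED/AH/- → run B
t=10: L0/L1/L2 = BED/AH/- → run B
t=11: L0/L1/L2 = BED/AH/- → run B
t=12: L0/L1/L2 = ED/AHB/- → run E
t=13: L0/L1/L2 = ED/AHB/- → run E
t=14: L0/L1/L2 = ED/AHB/- → run E
t=15: L0/L1/L2 = D/AHBE/- → run D
t=16: L0/L1/L2 = D/AHBE/- → run D
t=17: L0/L1/L2 = D/AHBE/- → run D
t=18: L0/L1/L2 = -/AHBED/- → run A
t=19: L0/L1/L2 = -/AHBED/- → run A
t=20: L0/L1/L2 = -/AHBED/- → run A
t=21: L0/L1/L2 = -/HBED/- → run H
t=22: L0/L1/L2 = -/BED/- → run B
t=23: L0/L1/L2 = -/ED/- → run E
t=24: L0/L1/L2 = -/D/- → run D
t=25: L0/L1/L2 = -/D/- → run D
t=26: L0/L1/L2 = -/D/- → run D
t=27: L0/L1/L2 = -/D/- → run D
t=28: L0/L1/L2 = -/D/- → run D
t=29: (idle)
t=30: (idle)
t=31: (idle)
t=32: (idle)
t=33: (idle)
t=34: (idle)

completion order = F, A, H, B, E, D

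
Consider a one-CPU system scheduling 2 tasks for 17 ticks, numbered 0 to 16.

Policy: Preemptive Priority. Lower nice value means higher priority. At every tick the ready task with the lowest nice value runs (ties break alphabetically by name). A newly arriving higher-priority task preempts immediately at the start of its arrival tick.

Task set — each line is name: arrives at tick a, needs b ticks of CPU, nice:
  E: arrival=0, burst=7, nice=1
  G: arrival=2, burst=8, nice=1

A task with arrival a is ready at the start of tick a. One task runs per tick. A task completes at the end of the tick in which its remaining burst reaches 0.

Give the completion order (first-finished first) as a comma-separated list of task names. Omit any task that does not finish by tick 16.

completion order = E, G

t=0: ready={E} → run E
t=1: ready={E} → run E
t=2: ready={E,G} → run E
t=3: ready={E,G} → run E
t=4: ready={E,G} → run E
t=5: ready={E,G} → run E
t=6: ready={E,G} → run E
t=7: ready={G} → run G
t=8: ready={G} → run G
t=9: ready={G} → run G
t=10: ready={G} → run G
t=11: ready={G} → run G
t=12: ready={G} → run G
t=13: ready={G} → run G
t=14: ready={G} → run G
t=15: (idle)
t=16: (idle)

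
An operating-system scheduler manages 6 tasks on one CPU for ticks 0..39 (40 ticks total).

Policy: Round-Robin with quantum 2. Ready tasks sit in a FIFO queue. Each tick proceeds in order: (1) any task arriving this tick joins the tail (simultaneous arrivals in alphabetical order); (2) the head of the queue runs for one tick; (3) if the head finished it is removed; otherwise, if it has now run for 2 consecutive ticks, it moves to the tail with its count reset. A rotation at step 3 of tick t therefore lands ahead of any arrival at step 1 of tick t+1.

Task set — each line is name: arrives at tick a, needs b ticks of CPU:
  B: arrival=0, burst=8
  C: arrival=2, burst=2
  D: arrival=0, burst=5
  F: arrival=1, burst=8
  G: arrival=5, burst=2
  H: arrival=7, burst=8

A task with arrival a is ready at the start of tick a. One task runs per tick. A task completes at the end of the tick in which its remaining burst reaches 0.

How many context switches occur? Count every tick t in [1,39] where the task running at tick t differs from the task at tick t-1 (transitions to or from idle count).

context switches = 16

t=0: queue=[B,D] q_used=0 → run B
t=1: queue=[B,D,F] q_used=1 → run B
t=2: queue=[D,F,B,C] q_used=0 → run D
t=3: queue=[D,F,B,C] q_used=1 → run D
t=4: queue=[F,B,C,D] q_used=0 → run F
t=5: queue=[F,B,C,D,G] q_used=1 → run F
t=6: queue=[B,C,D,G,F] q_used=0 → run B
t=7: queue=[B,C,D,G,F,H] q_used=1 → run B
t=8: queue=[C,D,G,F,H,B] q_used=0 → run C
t=9: queue=[C,D,G,F,H,B] q_used=1 → run C
t=10: queue=[D,G,F,H,B] q_used=0 → run D
t=11: queue=[D,G,F,H,B] q_used=1 → run D
t=12: queue=[G,F,H,B,D] q_used=0 → run G
t=13: queue=[G,F,H,B,D] q_used=1 → run G
t=14: queue=[F,H,B,D] q_used=0 → run F
t=15: queue=[F,H,B,D] q_used=1 → run F
t=16: queue=[H,B,D,F] q_used=0 → run H
t=17: queue=[H,B,D,F] q_used=1 → run H
t=18: queue=[B,D,F,H] q_used=0 → run B
t=19: queue=[B,D,F,H] q_used=1 → run B
t=20: queue=[D,F,H,B] q_used=0 → run D
t=21: queue=[F,H,B] q_used=0 → run F
t=22: queue=[F,H,B] q_used=1 → run F
t=23: queue=[H,B,F] q_used=0 → run H
t=24: queue=[H,B,F] q_used=1 → run H
t=25: queue=[B,F,H] q_used=0 → run B
t=26: queue=[B,F,H] q_used=1 → run B
t=27: queue=[F,H] q_used=0 → run F
t=28: queue=[F,H] q_used=1 → run F
t=29: queue=[H] q_used=0 → run H
t=30: queue=[H] q_used=1 → run H
t=31: queue=[H] q_used=0 → run H
t=32: queue=[H] q_used=1 → run H
t=33: (idle)
t=34: (idle)
t=35: (idle)
t=36: (idle)
t=37: (idle)
t=38: (idle)
t=39: (idle)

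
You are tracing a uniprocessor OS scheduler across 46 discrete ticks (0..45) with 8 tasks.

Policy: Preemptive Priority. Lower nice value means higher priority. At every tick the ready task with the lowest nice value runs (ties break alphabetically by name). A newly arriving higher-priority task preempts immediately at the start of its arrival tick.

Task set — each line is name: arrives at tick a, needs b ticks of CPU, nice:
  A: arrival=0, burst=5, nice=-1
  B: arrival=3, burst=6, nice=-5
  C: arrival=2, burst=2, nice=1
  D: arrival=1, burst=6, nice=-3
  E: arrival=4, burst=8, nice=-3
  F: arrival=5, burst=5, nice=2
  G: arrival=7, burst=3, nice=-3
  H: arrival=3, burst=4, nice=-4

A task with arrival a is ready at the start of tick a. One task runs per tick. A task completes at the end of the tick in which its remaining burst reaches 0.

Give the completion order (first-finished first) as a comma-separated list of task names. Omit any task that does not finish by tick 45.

completion order = B, H, D, E, G, A, C, F

t=0: ready={A} → run A
t=1: ready={A,D} → run D
t=2: ready={A,C,D} → run D
t=3: ready={A,B,C,D,H} → run B
t=4: ready={A,B,C,D,E,H} → run B
t=5: ready={A,B,C,D,E,F,H} → run B
t=6: ready={A,B,C,D,E,F,H} → run B
t=7: ready={A,B,C,D,E,F,G,H} → run B
t=8: ready={A,B,C,D,E,F,G,H} → run B
t=9: ready={A,C,D,E,F,G,H} → run H
t=10: ready={A,C,D,E,F,G,H} → run H
t=11: ready={A,C,D,E,F,G,H} → run H
t=12: ready={A,C,D,E,F,G,H} → run H
t=13: ready={A,C,D,E,F,G} → run D
t=14: ready={A,C,D,E,F,G} → run D
t=15: ready={A,C,D,E,F,G} → run D
t=16: ready={A,C,D,E,F,G} → run D
t=17: ready={A,C,E,F,G} → run E
t=18: ready={A,C,E,F,G} → run E
t=19: ready={A,C,E,F,G} → run E
t=20: ready={A,C,E,F,G} → run E
t=21: ready={A,C,E,F,G} → run E
t=22: ready={A,C,E,F,G} → run E
t=23: ready={A,C,E,F,G} → run E
t=24: ready={A,C,E,F,G} → run E
t=25: ready={A,C,F,G} → run G
t=26: ready={A,C,F,G} → run G
t=27: ready={A,C,F,G} → run G
t=28: ready={A,C,F} → run A
t=29: ready={A,C,F} → run A
t=30: ready={A,C,F} → run A
t=31: ready={A,C,F} → run A
t=32: ready={C,F} → run C
t=33: ready={C,F} → run C
t=34: ready={F} → run F
t=35: ready={F} → run F
t=36: ready={F} → run F
t=37: ready={F} → run F
t=38: ready={F} → run F
t=39: (idle)
t=40: (idle)
t=41: (idle)
t=42: (idle)
t=43: (idle)
t=44: (idle)
t=45: (idle)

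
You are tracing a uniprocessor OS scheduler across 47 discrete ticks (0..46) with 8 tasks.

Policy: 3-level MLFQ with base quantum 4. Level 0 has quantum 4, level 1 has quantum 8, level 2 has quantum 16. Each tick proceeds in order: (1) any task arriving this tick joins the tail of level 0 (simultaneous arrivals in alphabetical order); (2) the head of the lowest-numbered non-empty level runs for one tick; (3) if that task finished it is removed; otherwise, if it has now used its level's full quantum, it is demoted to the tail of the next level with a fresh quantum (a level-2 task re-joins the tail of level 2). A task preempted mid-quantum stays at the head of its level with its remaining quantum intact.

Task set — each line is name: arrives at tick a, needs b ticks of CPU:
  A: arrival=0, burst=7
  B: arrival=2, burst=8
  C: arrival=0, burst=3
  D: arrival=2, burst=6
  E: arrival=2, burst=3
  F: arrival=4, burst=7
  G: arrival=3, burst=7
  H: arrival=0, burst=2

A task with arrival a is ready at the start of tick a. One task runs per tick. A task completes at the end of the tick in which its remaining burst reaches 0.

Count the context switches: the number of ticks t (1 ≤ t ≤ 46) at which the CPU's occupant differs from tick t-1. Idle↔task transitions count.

context switches = 13

t=0: L0/L1/L2 = ACH/-/- → run A
t=1: L0/L1/L2 = ACH/-/- → run A
t=2: L0/L1/L2 = ACHBDE/-/- → run A
t=3: L0/L1/L2 = ACHBDEG/-/- → run A
t=4: L0/L1/L2 = CHBDEGF/A/- → run C
t=5: L0/L1/L2 = CHBDEGF/A/- → run C
t=6: L0/L1/L2 = CHBDEGF/A/- → run C
t=7: L0/L1/L2 = HBDEGF/A/- → run H
t=8: L0/L1/L2 = HBDEGF/A/- → run H
t=9: L0/L1/L2 = BDEGF/A/- → run B
t=10: L0/L1/L2 = BDEGF/A/- → run B
t=11: L0/L1/L2 = BDEGF/A/- → run B
t=12: L0/L1/L2 = BDEGF/A/- → run B
t=13: L0/L1/L2 = DEGF/AB/- → run D
t=14: L0/L1/L2 = DEGF/AB/- → run D
t=15: L0/L1/L2 = DEGF/AB/- → run D
t=16: L0/L1/L2 = DEGF/AB/- → run D
t=17: L0/L1/L2 = EGF/ABD/- → run E
t=18: L0/L1/L2 = EGF/ABD/- → run E
t=19: L0/L1/L2 = EGF/ABD/- → run E
t=20: L0/L1/L2 = GF/ABD/- → run G
t=21: L0/L1/L2 = GF/ABD/- → run G
t=22: L0/L1/L2 = GF/ABD/- → run G
t=23: L0/L1/L2 = GF/ABD/- → run G
t=24: L0/L1/L2 = F/ABDG/- → run F
t=25: L0/L1/L2 = F/ABDG/- → run F
t=26: L0/L1/L2 = F/ABDG/- → run F
t=27: L0/L1/L2 = F/ABDG/- → run F
t=28: L0/L1/L2 = -/ABDGF/- → run A
t=29: L0/L1/L2 = -/ABDGF/- → run A
t=30: L0/L1/L2 = -/ABDGF/- → run A
t=31: L0/L1/L2 = -/BDGF/- → run B
t=32: L0/L1/L2 = -/BDGF/- → run B
t=33: L0/L1/L2 = -/BDGF/- → run B
t=34: L0/L1/L2 = -/BDGF/- → run B
t=35: L0/L1/L2 = -/DGF/- → run D
t=36: L0/L1/L2 = -/DGF/- → run D
t=37: L0/L1/L2 = -/GF/- → run G
t=38: L0/L1/L2 = -/GF/- → run G
t=39: L0/L1/L2 = -/GF/- → run G
t=40: L0/L1/L2 = -/F/- → run F
t=41: L0/L1/L2 = -/F/- → run F
t=42: L0/L1/L2 = -/F/- → run F
t=43: (idle)
t=44: (idle)
t=45: (idle)
t=46: (idle)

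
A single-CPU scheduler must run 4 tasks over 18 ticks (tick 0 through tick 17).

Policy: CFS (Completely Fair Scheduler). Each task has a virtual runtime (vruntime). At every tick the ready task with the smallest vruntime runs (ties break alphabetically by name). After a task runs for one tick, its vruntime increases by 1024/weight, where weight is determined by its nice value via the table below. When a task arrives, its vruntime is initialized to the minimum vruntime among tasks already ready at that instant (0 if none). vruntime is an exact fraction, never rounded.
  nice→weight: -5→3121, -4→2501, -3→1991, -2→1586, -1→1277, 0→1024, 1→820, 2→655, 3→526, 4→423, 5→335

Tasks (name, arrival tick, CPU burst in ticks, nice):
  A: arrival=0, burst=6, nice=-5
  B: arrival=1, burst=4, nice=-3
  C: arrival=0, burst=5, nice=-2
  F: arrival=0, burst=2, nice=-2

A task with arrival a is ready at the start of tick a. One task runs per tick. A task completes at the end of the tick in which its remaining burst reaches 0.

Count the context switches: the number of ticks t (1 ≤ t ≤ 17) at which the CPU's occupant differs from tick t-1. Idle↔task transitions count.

t=0: vr[A=0 C=0 F=0] → run A
t=1: vr[A=1024/3121 B=0 C=0 F=0] → run B
t=2: vr[A=1024/3121 B=1024/1991 C=0 F=0] → run C
t=3: vr[A=1024/3121 B=1024/1991 C=512/793 F=0] → run F
t=4: vr[A=1024/3121 B=1024/1991 C=512/793 F=512/793] → run A
t=5: vr[A=2048/3121 B=1024/1991 C=512/793 F=512/793] → run B
t=6: vr[A=2048/3121 B=2048/1991 C=512/793 F=512/793] → run C
t=7: vr[A=2048/3121 B=2048/1991 C=1024/793 F=512/793] → run F
t=8: vr[A=2048/3121 B=2048/1991 C=1024/793] → run A
t=9: vr[A=3072/3121 B=2048/1991 C=1024/793] → run A
t=10: vr[A=4096/3121 B=2048/1991 C=1024/793] → run B
t=11: vr[A=4096/3121 B=3072/1991 C=1024/793] → run C
t=12: vr[A=4096/3121 B=3072/1991 C=1536/793] → run A
t=13: vr[A=5120/3121 B=3072/1991 C=1536/793] → run B
t=14: vr[A=5120/3121 C=1536/793] → run A
t=15: vr[C=1536/793] → run C
t=16: vr[C=2048/793] → run C
t=17: (idle)

context switches = 15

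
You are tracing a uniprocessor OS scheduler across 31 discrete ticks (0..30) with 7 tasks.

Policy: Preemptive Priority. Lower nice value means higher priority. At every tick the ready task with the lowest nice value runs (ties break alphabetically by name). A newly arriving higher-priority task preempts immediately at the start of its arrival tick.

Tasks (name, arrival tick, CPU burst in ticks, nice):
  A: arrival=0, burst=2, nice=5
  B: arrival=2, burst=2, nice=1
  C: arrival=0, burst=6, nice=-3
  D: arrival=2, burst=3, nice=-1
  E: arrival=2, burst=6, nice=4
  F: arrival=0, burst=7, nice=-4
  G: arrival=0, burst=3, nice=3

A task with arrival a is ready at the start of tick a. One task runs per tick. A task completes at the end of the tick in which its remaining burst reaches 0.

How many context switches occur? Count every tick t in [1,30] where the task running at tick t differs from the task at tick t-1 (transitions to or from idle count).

t=0: ready={A,C,F,G} → run F
t=1: ready={A,C,F,G} → run F
t=2: ready={A,B,C,D,E,F,G} → run F
t=3: ready={A,B,C,D,E,F,G} → run F
t=4: ready={A,B,C,D,E,F,G} → run F
t=5: ready={A,B,C,D,E,F,G} → run F
t=6: ready={A,B,C,D,E,F,G} → run F
t=7: ready={A,B,C,D,E,G} → run C
t=8: ready={A,B,C,D,E,G} → run C
t=9: ready={A,B,C,D,E,G} → run C
t=10: ready={A,B,C,D,E,G} → run C
t=11: ready={A,B,C,D,E,G} → run C
t=12: ready={A,B,C,D,E,G} → run C
t=13: ready={A,B,D,E,G} → run D
t=14: ready={A,B,D,E,G} → run D
t=15: ready={A,B,D,E,G} → run D
t=16: ready={A,B,E,G} → run B
t=17: ready={A,B,E,G} → run B
t=18: ready={A,E,G} → run G
t=19: ready={A,E,G} → run G
t=20: ready={A,E,G} → run G
t=21: ready={A,E} → run E
t=22: ready={A,E} → run E
t=23: ready={A,E} → run E
t=24: ready={A,E} → run E
t=25: ready={A,E} → run E
t=26: ready={A,E} → run E
t=27: ready={A} → run A
t=28: ready={A} → run A
t=29: (idle)
t=30: (idle)

context switches = 7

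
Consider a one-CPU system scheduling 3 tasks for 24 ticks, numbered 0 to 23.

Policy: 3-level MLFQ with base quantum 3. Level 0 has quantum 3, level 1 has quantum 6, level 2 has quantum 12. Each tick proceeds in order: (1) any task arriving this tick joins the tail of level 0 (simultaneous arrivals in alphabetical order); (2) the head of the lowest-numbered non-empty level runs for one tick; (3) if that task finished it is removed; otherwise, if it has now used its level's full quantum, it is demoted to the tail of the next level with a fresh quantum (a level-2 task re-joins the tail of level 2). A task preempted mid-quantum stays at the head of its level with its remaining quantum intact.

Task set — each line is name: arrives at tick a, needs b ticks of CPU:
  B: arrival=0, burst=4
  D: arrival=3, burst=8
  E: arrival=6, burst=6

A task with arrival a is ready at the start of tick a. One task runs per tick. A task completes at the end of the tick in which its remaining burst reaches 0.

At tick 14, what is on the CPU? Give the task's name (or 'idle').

t=0: L0/L1/L2 = B/-/- → run B
t=1: L0/L1/L2 = B/-/- → run B
t=2: L0/L1/L2 = B/-/- → run B
t=3: L0/L1/L2 = D/B/- → run D
t=4: L0/L1/L2 = D/B/- → run D
t=5: L0/L1/L2 = D/B/- → run D
t=6: L0/L1/L2 = E/BD/- → run E
t=7: L0/L1/L2 = E/BD/- → run E
t=8: L0/L1/L2 = E/BD/- → run E
t=9: L0/L1/L2 = -/BDE/- → run B
t=10: L0/L1/L2 = -/DE/- → run D
t=11: L0/L1/L2 = -/DE/- → run D
t=12: L0/L1/L2 = -/DE/- → run D
t=13: L0/L1/L2 = -/DE/- → run D
t=14: L0/L1/L2 = -/DE/- → run D
t=15: L0/L1/L2 = -/E/- → run E
t=16: L0/L1/L2 = -/E/- → run E
t=17: L0/L1/L2 = -/E/- → run E
t=18: (idle)
t=19: (idle)
t=20: (idle)
t=21: (idle)
t=22: (idle)
t=23: (idle)

running at tick 14 = D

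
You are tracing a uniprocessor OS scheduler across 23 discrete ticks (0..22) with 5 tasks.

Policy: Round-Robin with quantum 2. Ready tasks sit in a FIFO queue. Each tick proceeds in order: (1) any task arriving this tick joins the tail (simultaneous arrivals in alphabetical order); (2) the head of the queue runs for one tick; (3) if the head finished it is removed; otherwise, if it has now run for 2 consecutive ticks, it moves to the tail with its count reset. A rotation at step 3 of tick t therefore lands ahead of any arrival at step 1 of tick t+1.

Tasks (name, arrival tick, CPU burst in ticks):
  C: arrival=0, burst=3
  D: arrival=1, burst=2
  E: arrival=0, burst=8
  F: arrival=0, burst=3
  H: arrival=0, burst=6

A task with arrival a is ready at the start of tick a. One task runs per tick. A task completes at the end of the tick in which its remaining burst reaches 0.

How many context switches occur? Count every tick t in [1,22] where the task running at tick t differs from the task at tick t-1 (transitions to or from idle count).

context switches = 12

t=0: queue=[C,E,F,H] q_used=0 → run C
t=1: queue=[C,E,F,H,D] q_used=1 → run C
t=2: queue=[E,F,H,D,C] q_used=0 → run E
t=3: queue=[E,F,H,D,C] q_used=1 → run E
t=4: queue=[F,H,D,C,E] q_used=0 → run F
t=5: queue=[F,H,D,C,E] q_used=1 → run F
t=6: queue=[H,D,C,E,F] q_used=0 → run H
t=7: queue=[H,D,C,E,F] q_used=1 → run H
t=8: queue=[D,C,E,F,H] q_used=0 → run D
t=9: queue=[D,C,E,F,H] q_used=1 → run D
t=10: queue=[C,E,F,H] q_used=0 → run C
t=11: queue=[E,F,H] q_used=0 → run E
t=12: queue=[E,F,H] q_used=1 → run E
t=13: queue=[F,H,E] q_used=0 → run F
t=14: queue=[H,E] q_used=0 → run H
t=15: queue=[H,E] q_used=1 → run H
t=16: queue=[E,H] q_used=0 → run E
t=17: queue=[E,H] q_used=1 → run E
t=18: queue=[H,E] q_used=0 → run H
t=19: queue=[H,E] q_used=1 → run H
t=20: queue=[E] q_used=0 → run E
t=21: queue=[E] q_used=1 → run E
t=22: (idle)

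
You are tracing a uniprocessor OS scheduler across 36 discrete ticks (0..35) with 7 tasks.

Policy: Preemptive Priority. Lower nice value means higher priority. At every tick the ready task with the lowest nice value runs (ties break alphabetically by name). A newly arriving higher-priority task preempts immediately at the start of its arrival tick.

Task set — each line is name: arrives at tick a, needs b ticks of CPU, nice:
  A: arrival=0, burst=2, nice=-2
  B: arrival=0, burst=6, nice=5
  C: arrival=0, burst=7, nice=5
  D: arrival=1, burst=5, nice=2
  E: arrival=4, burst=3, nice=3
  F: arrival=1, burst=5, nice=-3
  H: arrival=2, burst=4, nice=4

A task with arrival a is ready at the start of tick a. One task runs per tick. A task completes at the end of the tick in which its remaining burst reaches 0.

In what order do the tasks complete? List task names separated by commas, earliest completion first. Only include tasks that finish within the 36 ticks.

completion order = F, A, D, E, H, B, C

t=0: ready={A,B,C} → run A
t=1: ready={A,B,C,D,F} → run F
t=2: ready={A,B,C,D,F,H} → run F
t=3: ready={A,B,C,D,F,H} → run F
t=4: ready={A,B,C,D,E,F,H} → run F
t=5: ready={A,B,C,D,E,F,H} → run F
t=6: ready={A,B,C,D,E,H} → run A
t=7: ready={B,C,D,E,H} → run D
t=8: ready={B,C,D,E,H} → run D
t=9: ready={B,C,D,E,H} → run D
t=10: ready={B,C,D,E,H} → run D
t=11: ready={B,C,D,E,H} → run D
t=12: ready={B,C,E,H} → run E
t=13: ready={B,C,E,H} → run E
t=14: ready={B,C,E,H} → run E
t=15: ready={B,C,H} → run H
t=16: ready={B,C,H} → run H
t=17: ready={B,C,H} → run H
t=18: ready={B,C,H} → run H
t=19: ready={B,C} → run B
t=20: ready={B,C} → run B
t=21: ready={B,C} → run B
t=22: ready={B,C} → run B
t=23: ready={B,C} → run B
t=24: ready={B,C} → run B
t=25: ready={C} → run C
t=26: ready={C} → run C
t=27: ready={C} → run C
t=28: ready={C} → run C
t=29: ready={C} → run C
t=30: ready={C} → run C
t=31: ready={C} → run C
t=32: (idle)
t=33: (idle)
t=34: (idle)
t=35: (idle)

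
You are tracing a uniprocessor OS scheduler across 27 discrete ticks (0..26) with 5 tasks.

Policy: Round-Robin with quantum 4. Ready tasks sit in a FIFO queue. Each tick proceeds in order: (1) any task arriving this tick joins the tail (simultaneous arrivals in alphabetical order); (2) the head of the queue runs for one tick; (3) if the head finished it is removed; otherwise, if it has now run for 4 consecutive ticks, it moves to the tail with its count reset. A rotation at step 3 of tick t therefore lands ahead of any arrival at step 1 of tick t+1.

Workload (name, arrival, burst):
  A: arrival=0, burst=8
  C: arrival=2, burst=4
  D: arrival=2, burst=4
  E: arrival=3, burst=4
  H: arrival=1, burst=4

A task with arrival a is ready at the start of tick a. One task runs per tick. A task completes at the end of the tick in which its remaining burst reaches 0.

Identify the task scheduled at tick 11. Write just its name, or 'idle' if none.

running at tick 11 = C

t=0: queue=[A] q_used=0 → run A
t=1: queue=[A,H] q_used=1 → run A
t=2: queue=[A,H,C,D] q_used=2 → run A
t=3: queue=[A,H,C,D,E] q_used=3 → run A
t=4: queue=[H,C,D,E,A] q_used=0 → run H
t=5: queue=[H,C,D,E,A] q_used=1 → run H
t=6: queue=[H,C,D,E,A] q_used=2 → run H
t=7: queue=[H,C,D,E,A] q_used=3 → run H
t=8: queue=[C,D,E,A] q_used=0 → run C
t=9: queue=[C,D,E,A] q_used=1 → run C
t=10: queue=[C,D,E,A] q_used=2 → run C
t=11: queue=[C,D,E,A] q_used=3 → run C
t=12: queue=[D,E,A] q_used=0 → run D
t=13: queue=[D,E,A] q_used=1 → run D
t=14: queue=[D,E,A] q_used=2 → run D
t=15: queue=[D,E,A] q_used=3 → run D
t=16: queue=[E,A] q_used=0 → run E
t=17: queue=[E,A] q_used=1 → run E
t=18: queue=[E,A] q_used=2 → run E
t=19: queue=[E,A] q_used=3 → run E
t=20: queue=[A] q_used=0 → run A
t=21: queue=[A] q_used=1 → run A
t=22: queue=[A] q_used=2 → run A
t=23: queue=[A] q_used=3 → run A
t=24: (idle)
t=25: (idle)
t=26: (idle)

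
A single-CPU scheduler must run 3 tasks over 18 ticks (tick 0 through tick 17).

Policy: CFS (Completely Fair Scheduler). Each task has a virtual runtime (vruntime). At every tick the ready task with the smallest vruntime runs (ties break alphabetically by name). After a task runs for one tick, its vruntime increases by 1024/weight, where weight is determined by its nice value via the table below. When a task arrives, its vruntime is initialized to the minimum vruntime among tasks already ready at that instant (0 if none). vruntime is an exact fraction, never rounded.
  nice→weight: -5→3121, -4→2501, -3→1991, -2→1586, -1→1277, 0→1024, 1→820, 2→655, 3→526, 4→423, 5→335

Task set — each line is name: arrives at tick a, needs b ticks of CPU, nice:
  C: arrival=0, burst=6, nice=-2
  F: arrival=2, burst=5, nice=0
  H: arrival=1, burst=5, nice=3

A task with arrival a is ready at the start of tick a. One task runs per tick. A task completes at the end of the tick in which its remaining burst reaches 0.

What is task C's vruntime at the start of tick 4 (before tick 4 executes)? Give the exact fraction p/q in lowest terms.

t=0: vr[C=0] → run C
t=1: vr[C=512/793 H=512/793] → run C
t=2: vr[C=1024/793 F=512/793 H=512/793] → run F
t=3: vr[C=1024/793 F=1305/793 H=512/793] → run H
t=4: vr[C=1024/793 F=1305/793 H=540672/208559] → run C
t=5: vr[C=1536/793 F=1305/793 H=540672/208559] → run F
t=6: vr[C=1536/793 F=2098/793 H=540672/208559] → run C
t=7: vr[C=2048/793 F=2098/793 H=540672/208559] → run C
t=8: vr[C=2560/793 F=2098/793 H=540672/208559] → run H
t=9: vr[C=2560/793 F=2098/793 H=946688/208559] → run F
t=10: vr[C=2560/793 F=2891/793 H=946688/208559] → run C
t=11: vr[F=2891/793 H=946688/208559] → run F
t=12: vr[F=3684/793 H=946688/208559] → run H
t=13: vr[F=3684/793 H=1352704/208559] → run F
t=14: vr[H=1352704/208559] → run H
t=15: vr[H=1758720/208559] → run H
t=16: (idle)
t=17: (idle)

vruntime(C, start of tick 4) = 1024/793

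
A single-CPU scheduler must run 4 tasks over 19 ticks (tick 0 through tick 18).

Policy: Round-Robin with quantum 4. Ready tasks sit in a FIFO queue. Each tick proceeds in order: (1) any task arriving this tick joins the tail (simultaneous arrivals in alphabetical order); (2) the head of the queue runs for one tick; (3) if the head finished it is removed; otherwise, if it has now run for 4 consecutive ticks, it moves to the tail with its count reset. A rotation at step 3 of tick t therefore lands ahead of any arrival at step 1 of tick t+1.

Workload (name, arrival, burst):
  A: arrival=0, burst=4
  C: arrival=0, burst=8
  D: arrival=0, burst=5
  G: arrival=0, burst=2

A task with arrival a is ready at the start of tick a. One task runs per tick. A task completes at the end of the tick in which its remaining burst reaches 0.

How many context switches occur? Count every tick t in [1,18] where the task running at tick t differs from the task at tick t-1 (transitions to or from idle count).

t=0: queue=[A,C,D,G] q_used=0 → run A
t=1: queue=[A,C,D,G] q_used=1 → run A
t=2: queue=[A,C,D,G] q_used=2 → run A
t=3: queue=[A,C,D,G] q_used=3 → run A
t=4: queue=[C,D,G] q_used=0 → run C
t=5: queue=[C,D,G] q_used=1 → run C
t=6: queue=[C,D,G] q_used=2 → run C
t=7: queue=[C,D,G] q_used=3 → run C
t=8: queue=[D,G,C] q_used=0 → run D
t=9: queue=[D,G,C] q_used=1 → run D
t=10: queue=[D,G,C] q_used=2 → run D
t=11: queue=[D,G,C] q_used=3 → run D
t=12: queue=[G,C,D] q_used=0 → run G
t=13: queue=[G,C,D] q_used=1 → run G
t=14: queue=[C,D] q_used=0 → run C
t=15: queue=[C,D] q_used=1 → run C
t=16: queue=[C,D] q_used=2 → run C
t=17: queue=[C,D] q_used=3 → run C
t=18: queue=[D] q_used=0 → run D

context switches = 5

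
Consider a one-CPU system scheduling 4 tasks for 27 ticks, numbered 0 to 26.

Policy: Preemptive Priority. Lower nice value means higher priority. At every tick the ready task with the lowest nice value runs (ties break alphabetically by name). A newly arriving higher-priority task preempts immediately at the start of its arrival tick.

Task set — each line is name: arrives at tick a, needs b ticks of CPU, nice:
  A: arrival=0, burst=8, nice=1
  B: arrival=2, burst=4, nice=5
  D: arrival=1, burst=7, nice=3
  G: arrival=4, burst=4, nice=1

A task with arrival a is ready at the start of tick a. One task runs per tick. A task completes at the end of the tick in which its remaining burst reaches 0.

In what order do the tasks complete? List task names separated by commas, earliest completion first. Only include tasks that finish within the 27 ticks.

completion order = A, G, D, B

t=0: ready={A} → run A
t=1: ready={A,D} → run A
t=2: ready={A,B,D} → run A
t=3: ready={A,B,D} → run A
t=4: ready={A,B,D,G} → run A
t=5: ready={A,B,D,G} → run A
t=6: ready={A,B,D,G} → run A
t=7: ready={A,B,D,G} → run A
t=8: ready={B,D,G} → run G
t=9: ready={B,D,G} → run G
t=10: ready={B,D,G} → run G
t=11: ready={B,D,G} → run G
t=12: ready={B,D} → run D
t=13: ready={B,D} → run D
t=14: ready={B,D} → run D
t=15: ready={B,D} → run D
t=16: ready={B,D} → run D
t=17: ready={B,D} → run D
t=18: ready={B,D} → run D
t=19: ready={B} → run B
t=20: ready={B} → run B
t=21: ready={B} → run B
t=22: ready={B} → run B
t=23: (idle)
t=24: (idle)
t=25: (idle)
t=26: (idle)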